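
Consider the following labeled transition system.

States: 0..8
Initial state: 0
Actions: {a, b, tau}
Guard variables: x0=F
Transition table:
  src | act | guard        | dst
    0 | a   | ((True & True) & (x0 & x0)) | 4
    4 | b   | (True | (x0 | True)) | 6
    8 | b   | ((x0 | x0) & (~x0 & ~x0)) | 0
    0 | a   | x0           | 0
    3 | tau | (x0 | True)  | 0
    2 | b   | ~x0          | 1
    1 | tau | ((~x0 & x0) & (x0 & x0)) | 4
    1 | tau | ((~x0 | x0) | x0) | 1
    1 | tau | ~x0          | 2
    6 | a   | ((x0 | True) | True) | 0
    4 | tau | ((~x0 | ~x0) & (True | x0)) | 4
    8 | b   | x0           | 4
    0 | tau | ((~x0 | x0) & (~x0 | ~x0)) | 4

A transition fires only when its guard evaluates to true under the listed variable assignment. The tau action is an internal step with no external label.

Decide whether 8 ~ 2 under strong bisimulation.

Answer: NOT BISIMILAR

Analysis:
Compute ~ classes (split until stable):
  P[0] = {{0,1,2,3,4,5,6,7,8}}
  P[1] = {{0,1,3},{2},{4},{5,7,8},{6}}
  P[2] = {{0},{1},{2},{3},{4},{5,7,8},{6}}
stable after 3 split(s): 7 block(s)
[8]={5,7,8}  [2]={2}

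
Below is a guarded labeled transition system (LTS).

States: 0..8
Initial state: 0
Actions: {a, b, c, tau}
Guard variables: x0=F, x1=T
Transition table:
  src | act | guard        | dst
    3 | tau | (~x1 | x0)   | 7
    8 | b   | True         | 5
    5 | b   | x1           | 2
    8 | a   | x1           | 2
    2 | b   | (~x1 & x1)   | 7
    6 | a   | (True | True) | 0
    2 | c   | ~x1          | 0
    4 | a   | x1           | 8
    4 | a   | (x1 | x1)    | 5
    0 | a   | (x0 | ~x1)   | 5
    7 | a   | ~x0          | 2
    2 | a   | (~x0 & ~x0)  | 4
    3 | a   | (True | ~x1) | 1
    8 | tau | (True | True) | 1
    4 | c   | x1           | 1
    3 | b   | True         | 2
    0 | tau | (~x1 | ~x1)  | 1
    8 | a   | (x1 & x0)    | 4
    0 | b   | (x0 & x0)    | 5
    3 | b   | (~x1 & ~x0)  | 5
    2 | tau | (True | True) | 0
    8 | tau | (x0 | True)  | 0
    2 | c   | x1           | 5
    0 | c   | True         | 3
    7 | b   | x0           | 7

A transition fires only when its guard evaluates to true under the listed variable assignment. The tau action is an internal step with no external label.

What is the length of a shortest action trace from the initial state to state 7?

BFS to 7:
  depth 0: {0}
  depth 1: {3}
  depth 2: {1,2}
  depth 3: {4,5}
  depth 4: {8}
7 never appears.

Answer: UNREACHABLE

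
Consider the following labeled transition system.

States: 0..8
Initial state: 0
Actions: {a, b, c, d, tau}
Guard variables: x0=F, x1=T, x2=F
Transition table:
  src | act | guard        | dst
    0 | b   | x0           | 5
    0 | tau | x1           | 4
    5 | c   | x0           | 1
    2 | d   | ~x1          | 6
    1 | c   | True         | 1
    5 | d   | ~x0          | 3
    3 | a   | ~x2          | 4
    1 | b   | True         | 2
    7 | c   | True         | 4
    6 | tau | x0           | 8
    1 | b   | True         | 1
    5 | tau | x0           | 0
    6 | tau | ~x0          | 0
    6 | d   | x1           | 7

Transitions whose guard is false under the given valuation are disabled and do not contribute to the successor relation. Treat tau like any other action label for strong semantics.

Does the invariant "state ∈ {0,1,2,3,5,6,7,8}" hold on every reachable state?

Safe = {0,1,2,3,5,6,7,8}
R = {0,4}
  0: ✓
  4: VIOLATES
counterexample path to 4: tau

Answer: INVARIANT VIOLATED at state 4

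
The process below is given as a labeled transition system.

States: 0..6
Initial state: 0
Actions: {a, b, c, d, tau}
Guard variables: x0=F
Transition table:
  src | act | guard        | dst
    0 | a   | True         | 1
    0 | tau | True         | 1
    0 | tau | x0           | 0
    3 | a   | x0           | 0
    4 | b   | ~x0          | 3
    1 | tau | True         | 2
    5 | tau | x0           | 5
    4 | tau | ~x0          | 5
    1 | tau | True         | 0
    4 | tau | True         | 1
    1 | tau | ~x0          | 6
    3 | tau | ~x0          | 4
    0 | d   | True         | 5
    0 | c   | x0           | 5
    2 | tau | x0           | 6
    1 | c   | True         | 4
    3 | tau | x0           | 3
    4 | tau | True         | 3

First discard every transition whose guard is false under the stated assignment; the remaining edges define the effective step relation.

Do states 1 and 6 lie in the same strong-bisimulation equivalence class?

Bisimulation quotient by refinement:
  round 0: {{0,1,2,3,4,5,6}}
  round 1: {{0},{1},{2,5,6},{3},{4}}
5 equivalence class(es) (converged in 2)
1∈{1}, 6∈{2,5,6}

Answer: NOT BISIMILAR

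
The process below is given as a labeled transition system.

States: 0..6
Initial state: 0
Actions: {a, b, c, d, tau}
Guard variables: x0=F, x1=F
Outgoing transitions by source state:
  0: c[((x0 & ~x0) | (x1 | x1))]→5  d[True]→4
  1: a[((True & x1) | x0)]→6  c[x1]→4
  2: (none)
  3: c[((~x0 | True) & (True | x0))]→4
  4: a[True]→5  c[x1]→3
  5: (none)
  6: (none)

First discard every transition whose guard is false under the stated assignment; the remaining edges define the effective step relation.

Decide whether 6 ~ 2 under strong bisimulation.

Answer: BISIMILAR

Analysis:
Bisimulation quotient by refinement:
  round 0: {{0,1,2,3,4,5,6}}
  round 1: {{0},{1,2,5,6},{3},{4}}
stable after 2 split(s): 4 block(s)
class of 6: {1,2,5,6}; class of 2: {1,2,5,6}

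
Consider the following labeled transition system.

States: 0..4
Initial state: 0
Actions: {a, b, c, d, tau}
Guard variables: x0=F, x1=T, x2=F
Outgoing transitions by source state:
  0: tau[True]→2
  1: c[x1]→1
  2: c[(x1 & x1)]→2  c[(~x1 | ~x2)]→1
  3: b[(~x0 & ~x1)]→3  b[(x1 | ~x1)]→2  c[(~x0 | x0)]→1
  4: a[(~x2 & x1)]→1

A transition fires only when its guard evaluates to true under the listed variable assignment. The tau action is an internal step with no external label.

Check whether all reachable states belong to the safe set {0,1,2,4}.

Answer: INVARIANT HOLDS

Trace:
Inv-set: {0,1,2,4}
Reachable = {0,1,2}
  0: ok
  1: ok
  2: ok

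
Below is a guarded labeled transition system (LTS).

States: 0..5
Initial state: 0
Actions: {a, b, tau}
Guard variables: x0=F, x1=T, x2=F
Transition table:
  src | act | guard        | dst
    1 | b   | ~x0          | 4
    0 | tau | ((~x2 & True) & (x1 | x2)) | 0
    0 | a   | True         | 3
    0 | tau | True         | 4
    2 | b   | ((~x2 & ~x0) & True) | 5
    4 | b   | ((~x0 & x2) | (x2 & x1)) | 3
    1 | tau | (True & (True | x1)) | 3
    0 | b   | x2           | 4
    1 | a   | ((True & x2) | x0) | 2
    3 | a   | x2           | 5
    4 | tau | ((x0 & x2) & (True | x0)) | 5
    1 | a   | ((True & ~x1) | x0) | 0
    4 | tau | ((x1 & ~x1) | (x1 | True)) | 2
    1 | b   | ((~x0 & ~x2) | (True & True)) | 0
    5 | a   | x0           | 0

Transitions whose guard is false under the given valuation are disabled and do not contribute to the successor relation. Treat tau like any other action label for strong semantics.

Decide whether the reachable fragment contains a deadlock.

Answer: DEADLOCK at state 3

Working:
Reach set: {0,2,3,4,5}
  0: a→3  tau→0  tau→4  [3 out]
  2: b→5  [1 out]
  3: ∅  [STUCK]
  4: tau→2  [1 out]
  5: ∅  [STUCK]
Path to 3: a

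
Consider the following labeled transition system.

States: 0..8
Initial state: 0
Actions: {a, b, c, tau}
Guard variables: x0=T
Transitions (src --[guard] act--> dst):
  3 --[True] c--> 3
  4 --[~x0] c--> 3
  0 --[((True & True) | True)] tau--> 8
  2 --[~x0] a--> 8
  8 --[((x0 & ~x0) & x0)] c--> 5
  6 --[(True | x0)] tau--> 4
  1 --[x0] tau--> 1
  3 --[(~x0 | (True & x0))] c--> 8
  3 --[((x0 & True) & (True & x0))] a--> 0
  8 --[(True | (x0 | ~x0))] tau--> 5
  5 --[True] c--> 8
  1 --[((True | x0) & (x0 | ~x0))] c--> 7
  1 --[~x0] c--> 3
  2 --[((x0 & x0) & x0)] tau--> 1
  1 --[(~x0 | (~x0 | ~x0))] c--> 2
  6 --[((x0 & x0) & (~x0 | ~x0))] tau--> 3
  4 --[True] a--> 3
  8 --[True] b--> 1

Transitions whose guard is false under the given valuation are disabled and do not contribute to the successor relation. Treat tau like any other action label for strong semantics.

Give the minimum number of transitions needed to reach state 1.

Answer: 2

Trace:
Layered search for 1:
  L0 = {0}
  L1 = {8}
  L2 = {1,5}
1 enters at depth 2; path tau·b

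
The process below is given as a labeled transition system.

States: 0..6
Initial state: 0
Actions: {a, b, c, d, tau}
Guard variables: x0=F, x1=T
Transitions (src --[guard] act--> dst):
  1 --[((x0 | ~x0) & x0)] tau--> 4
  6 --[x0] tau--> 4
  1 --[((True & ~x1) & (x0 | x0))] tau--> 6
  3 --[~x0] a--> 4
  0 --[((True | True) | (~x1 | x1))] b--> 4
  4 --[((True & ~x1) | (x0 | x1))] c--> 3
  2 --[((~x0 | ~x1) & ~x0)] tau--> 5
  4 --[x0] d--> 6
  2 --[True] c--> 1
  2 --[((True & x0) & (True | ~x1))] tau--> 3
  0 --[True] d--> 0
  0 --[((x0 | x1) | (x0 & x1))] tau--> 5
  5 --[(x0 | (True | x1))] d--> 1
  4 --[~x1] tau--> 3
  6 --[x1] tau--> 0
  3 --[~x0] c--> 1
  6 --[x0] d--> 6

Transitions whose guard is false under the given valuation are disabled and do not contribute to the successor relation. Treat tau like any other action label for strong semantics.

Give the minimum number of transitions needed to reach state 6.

Answer: UNREACHABLE

Trace:
Layered search for 6:
  depth 0: {0}
  depth 1: {4,5}
  depth 2: {1,3}
6 never appears.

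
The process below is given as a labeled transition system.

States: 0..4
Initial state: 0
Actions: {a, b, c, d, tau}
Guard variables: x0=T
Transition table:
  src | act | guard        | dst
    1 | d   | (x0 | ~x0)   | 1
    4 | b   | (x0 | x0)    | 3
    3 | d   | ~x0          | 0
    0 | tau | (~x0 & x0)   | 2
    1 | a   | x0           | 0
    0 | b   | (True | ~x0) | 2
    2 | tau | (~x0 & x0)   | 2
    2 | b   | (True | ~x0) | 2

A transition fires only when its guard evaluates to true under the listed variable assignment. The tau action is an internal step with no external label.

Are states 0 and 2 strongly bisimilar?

Answer: BISIMILAR

Analysis:
Compute ~ classes (split until stable):
  π0 = {{0,1,2,3,4}}
  π1 = {{0,2,4},{1},{3}}
  π2 = {{0,2},{1},{3},{4}}
Fixed point at round 3; 4 class(es).
0∈{0,2}, 2∈{0,2}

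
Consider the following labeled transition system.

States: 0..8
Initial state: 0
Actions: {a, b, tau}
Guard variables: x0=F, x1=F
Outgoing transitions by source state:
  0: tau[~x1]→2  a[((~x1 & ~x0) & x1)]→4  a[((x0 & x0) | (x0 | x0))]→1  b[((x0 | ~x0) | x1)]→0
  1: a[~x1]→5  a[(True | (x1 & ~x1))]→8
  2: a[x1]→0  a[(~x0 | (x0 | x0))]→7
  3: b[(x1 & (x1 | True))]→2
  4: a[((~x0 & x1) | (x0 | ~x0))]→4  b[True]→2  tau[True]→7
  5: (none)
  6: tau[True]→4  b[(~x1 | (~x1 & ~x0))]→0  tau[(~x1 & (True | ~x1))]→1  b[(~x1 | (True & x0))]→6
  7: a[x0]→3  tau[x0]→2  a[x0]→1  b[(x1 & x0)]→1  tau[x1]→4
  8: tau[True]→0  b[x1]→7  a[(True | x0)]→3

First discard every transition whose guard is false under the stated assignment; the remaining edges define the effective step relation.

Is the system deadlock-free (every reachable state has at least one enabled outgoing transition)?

R = {0,2,7}
  0: b→0  tau→2  [deg 2]
  2: a→7  [deg 1]
  7: ∅  [no exit]
Path to 7: tau·a

Answer: DEADLOCK at state 7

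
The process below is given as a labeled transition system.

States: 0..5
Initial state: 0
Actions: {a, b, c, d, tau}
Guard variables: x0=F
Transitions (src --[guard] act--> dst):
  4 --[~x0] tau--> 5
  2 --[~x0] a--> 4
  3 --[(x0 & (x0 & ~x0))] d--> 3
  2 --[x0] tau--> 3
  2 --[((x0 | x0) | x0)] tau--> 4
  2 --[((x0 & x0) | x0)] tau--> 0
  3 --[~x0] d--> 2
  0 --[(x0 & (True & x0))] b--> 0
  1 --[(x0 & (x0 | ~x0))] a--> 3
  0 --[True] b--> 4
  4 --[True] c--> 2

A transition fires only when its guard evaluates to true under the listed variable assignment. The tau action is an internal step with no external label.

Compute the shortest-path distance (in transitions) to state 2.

Answer: 2

Trace:
BFS to 2:
  L0 = {0}
  L1 = {4}
  L2 = {2,5}
2 enters at depth 2; path b·c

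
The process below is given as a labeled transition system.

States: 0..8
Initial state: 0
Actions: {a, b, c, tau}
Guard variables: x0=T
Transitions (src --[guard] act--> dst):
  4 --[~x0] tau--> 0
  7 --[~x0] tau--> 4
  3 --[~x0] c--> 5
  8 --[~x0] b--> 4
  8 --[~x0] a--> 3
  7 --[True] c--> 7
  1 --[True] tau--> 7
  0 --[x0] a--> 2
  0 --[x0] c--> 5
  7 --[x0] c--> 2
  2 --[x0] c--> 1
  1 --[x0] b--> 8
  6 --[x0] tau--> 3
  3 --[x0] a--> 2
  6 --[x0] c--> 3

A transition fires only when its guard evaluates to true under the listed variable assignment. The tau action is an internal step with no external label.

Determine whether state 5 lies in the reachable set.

Guard filter leaves 10 enabled edge(s).
Layer 0: {0}
Layer 1: {2,5}  cumulative {0,2,5}
Layer 2: {1}  cumulative {0,1,2,5}
Layer 3: {7,8}  cumulative {0,1,2,5,7,8}
Reach set: {0,1,2,5,7,8}
witness 5: c

Answer: REACHABLE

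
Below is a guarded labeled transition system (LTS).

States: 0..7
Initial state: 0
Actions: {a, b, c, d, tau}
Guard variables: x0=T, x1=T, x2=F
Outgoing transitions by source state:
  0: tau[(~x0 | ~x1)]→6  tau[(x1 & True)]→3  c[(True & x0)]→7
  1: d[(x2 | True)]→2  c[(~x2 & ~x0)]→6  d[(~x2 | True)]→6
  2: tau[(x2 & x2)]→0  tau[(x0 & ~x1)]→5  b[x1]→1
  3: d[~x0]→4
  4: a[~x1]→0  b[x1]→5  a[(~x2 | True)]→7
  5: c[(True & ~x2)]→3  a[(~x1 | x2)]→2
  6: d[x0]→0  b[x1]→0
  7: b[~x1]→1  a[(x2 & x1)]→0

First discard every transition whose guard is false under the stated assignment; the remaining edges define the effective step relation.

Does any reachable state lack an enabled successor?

Reachable = {0,3,7}
  0: c→7  tau→3  [deg 2]
  3: ∅  [STUCK]
  7: ∅  [STUCK]
Path to 3: tau

Answer: DEADLOCK at state 3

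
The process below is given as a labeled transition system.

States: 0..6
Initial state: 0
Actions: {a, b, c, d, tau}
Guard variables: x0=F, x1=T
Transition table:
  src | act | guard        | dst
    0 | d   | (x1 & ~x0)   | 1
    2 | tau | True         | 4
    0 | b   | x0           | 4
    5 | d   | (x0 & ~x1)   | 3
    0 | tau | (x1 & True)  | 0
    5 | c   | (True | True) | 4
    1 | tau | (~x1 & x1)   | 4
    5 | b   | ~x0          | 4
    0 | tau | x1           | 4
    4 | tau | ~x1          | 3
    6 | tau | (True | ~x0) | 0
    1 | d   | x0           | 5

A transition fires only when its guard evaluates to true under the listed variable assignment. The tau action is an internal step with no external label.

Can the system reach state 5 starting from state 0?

Answer: UNREACHABLE

Trace:
After dropping false guards: 7 live edges.
L0 = {0}
L1 = {1,4}  now seen {0,1,4}
Reachable = {0,1,4}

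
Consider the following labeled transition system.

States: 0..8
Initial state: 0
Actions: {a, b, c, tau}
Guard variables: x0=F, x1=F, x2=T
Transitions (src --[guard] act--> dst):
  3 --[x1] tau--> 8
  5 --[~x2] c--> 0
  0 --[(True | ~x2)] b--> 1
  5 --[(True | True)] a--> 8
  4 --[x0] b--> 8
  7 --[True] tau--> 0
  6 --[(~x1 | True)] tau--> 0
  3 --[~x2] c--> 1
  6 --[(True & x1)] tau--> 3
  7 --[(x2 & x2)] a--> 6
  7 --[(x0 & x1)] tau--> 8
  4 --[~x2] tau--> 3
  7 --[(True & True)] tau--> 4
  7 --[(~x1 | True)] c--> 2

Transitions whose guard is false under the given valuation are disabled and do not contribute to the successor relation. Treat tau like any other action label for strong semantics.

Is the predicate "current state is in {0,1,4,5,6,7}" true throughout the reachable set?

Allowed set {0,1,4,5,6,7}
Reach set: {0,1}
  0: ✓
  1: ✓

Answer: INVARIANT HOLDS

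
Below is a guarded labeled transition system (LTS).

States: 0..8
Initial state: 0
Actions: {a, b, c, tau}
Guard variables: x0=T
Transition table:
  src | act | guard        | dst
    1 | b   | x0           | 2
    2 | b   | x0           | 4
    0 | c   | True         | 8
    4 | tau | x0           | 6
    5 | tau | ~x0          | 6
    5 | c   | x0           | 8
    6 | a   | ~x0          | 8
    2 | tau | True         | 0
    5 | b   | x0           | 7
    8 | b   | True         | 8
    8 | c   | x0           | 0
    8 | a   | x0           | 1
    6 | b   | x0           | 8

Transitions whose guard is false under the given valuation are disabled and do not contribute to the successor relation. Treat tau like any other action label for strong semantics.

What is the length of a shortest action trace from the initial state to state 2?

Answer: 3

Working:
Layered search for 2:
  L0 = {0}
  L1 = {8}
  L2 = {1}
  L3 = {2}
2 enters at depth 3; path c·a·b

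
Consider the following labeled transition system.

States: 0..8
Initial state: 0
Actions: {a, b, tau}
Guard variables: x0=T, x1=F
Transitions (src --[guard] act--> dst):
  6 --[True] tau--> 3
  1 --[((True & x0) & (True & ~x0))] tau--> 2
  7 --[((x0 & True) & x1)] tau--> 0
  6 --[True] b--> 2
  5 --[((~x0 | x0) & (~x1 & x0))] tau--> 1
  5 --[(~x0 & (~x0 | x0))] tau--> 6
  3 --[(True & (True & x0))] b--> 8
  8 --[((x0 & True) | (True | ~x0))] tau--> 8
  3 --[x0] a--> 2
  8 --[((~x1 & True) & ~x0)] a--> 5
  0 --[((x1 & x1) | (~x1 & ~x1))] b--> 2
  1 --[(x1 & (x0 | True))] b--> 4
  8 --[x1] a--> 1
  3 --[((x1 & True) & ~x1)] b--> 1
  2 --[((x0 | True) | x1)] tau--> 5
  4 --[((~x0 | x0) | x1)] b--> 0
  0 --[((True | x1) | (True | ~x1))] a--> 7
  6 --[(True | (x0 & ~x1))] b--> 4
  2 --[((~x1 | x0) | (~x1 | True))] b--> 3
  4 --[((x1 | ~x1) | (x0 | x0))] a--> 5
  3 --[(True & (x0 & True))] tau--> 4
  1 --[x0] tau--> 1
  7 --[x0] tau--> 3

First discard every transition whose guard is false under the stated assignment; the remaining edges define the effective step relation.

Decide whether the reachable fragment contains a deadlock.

Answer: DEADLOCK-FREE

Analysis:
R = {0,1,2,3,4,5,7,8}
  0: a→7  b→2  [2 exit(s)]
  1: tau→1  [1 exit(s)]
  2: b→3  tau→5  [2 exit(s)]
  3: a→2  b→8  tau→4  [3 exit(s)]
  4: a→5  b→0  [2 exit(s)]
  5: tau→1  [1 exit(s)]
  7: tau→3  [1 exit(s)]
  8: tau→8  [1 exit(s)]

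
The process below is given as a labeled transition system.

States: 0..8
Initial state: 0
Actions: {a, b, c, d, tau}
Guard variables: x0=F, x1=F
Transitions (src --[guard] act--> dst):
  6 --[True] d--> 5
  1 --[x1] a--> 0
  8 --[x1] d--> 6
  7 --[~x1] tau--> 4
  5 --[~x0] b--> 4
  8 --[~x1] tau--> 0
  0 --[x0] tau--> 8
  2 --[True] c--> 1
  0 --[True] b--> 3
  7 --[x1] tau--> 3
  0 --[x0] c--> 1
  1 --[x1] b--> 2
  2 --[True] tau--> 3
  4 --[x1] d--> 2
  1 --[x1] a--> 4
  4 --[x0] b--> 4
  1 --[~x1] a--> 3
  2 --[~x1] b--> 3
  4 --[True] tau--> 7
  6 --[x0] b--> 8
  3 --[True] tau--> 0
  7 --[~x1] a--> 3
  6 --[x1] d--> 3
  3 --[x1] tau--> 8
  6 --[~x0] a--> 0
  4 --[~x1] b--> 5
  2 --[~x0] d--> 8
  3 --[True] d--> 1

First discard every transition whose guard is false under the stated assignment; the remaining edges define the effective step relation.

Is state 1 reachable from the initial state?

After dropping false guards: 16 live edges.
L0 = {0}
L1 = {3}  now seen {0,3}
L2 = {1}  now seen {0,1,3}
Reachable = {0,1,3}
Path to 1: b·d

Answer: REACHABLE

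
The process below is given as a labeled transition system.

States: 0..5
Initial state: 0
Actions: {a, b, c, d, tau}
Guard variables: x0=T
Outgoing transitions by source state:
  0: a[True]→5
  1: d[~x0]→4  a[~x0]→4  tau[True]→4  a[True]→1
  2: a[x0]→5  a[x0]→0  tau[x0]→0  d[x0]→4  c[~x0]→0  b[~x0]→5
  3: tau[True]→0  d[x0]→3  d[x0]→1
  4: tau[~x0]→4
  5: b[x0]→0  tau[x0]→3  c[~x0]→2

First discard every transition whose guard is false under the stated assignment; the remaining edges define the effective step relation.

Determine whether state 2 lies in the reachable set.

Guard filter leaves 12 enabled edge(s).
depth 0: {0}
depth 1: {5}  total {0,5}
depth 2: {3}  total {0,3,5}
depth 3: {1}  total {0,1,3,5}
depth 4: {4}  total {0,1,3,4,5}
Reachable = {0,1,3,4,5}

Answer: UNREACHABLE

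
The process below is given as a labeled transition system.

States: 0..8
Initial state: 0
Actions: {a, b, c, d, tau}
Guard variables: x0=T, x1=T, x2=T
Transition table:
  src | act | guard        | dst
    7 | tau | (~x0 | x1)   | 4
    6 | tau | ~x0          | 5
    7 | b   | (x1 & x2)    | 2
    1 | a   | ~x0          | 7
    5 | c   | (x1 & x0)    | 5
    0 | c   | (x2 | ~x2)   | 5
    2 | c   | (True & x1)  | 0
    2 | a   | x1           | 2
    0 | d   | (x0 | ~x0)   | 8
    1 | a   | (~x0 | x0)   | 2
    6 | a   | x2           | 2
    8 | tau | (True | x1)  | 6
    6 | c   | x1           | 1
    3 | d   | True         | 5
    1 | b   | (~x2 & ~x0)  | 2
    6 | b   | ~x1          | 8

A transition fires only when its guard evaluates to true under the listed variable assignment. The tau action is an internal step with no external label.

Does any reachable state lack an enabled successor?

Answer: DEADLOCK-FREE

Trace:
Reachable = {0,1,2,5,6,8}
  0: c→5  d→8  [2 out]
  1: a→2  [1 out]
  2: a→2  c→0  [2 out]
  5: c→5  [1 out]
  6: a→2  c→1  [2 out]
  8: tau→6  [1 out]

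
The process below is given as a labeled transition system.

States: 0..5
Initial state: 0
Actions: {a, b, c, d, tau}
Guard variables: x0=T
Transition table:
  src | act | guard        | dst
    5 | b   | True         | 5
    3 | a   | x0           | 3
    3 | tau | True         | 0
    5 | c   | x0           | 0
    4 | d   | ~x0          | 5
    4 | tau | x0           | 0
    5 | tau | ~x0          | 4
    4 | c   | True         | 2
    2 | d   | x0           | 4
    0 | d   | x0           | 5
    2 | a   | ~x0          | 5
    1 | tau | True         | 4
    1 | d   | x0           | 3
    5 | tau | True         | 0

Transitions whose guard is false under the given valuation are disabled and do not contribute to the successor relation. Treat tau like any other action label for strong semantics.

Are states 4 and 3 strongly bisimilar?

Answer: NOT BISIMILAR

Trace:
Refine partition for ~:
  P[0] = {{0,1,2,3,4,5}}
  P[1] = {{0,2},{1},{3},{4},{5}}
  P[2] = {{0},{1},{2},{3},{4},{5}}
stable after 3 split(s): 6 block(s)
class of 4: {4}; class of 3: {3}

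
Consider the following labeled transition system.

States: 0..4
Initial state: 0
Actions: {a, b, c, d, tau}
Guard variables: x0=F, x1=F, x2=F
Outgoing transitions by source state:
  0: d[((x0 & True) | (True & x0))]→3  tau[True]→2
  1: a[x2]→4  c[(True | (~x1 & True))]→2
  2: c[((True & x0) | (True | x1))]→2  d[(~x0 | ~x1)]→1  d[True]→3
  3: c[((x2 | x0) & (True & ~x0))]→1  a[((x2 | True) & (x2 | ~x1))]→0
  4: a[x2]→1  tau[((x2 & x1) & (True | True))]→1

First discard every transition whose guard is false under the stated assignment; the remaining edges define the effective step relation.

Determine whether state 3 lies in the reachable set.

After dropping false guards: 6 live edges.
depth 0: {0}
depth 1: {2}  cumulative {0,2}
depth 2: {1,3}  cumulative {0,1,2,3}
Reach set: {0,1,2,3}
trace reaching 3: tau·d

Answer: REACHABLE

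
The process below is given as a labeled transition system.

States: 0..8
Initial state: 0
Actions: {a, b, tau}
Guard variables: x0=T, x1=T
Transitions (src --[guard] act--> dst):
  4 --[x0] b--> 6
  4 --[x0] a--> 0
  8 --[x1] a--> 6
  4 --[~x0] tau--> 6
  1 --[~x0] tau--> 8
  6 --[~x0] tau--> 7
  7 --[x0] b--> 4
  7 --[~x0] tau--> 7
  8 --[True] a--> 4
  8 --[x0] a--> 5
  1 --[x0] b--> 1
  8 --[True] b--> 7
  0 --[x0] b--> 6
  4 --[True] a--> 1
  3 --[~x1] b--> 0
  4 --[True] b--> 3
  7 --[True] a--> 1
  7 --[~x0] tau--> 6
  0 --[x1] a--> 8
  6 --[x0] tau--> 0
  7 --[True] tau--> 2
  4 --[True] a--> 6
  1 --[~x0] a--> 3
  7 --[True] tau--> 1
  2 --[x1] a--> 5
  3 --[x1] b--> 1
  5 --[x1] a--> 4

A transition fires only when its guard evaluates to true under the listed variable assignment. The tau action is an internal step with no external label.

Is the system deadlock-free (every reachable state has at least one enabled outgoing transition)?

R = {0,1,2,3,4,5,6,7,8}
  0: a→8  b→6  [2 exit(s)]
  1: b→1  [1 exit(s)]
  2: a→5  [1 exit(s)]
  3: b→1  [1 exit(s)]
  4: a→0  a→1  a→6  b→3  b→6  [5 exit(s)]
  5: a→4  [1 exit(s)]
  6: tau→0  [1 exit(s)]
  7: a→1  b→4  tau→1  tau→2  [4 exit(s)]
  8: a→4  a→5  a→6  b→7  [4 exit(s)]

Answer: DEADLOCK-FREE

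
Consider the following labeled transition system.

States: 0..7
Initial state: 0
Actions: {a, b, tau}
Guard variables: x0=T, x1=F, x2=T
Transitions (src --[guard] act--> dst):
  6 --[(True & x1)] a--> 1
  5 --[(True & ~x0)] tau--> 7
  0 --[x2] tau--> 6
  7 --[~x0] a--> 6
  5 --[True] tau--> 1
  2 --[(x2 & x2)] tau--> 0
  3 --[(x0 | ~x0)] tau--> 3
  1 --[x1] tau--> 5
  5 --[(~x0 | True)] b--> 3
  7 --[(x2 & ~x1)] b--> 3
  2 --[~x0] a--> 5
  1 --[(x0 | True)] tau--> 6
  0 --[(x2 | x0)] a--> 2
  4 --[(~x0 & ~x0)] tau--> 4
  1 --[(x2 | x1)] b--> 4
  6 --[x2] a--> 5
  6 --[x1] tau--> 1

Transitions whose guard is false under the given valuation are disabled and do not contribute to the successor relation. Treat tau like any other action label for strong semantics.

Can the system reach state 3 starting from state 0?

Answer: REACHABLE

Analysis:
After dropping false guards: 10 live edges.
L0 = {0}
L1 = {2,6}  now seen {0,2,6}
L2 = {5}  now seen {0,2,5,6}
L3 = {1,3}  now seen {0,1,2,3,5,6}
L4 = {4}  now seen {0,1,2,3,4,5,6}
Reach set: {0,1,2,3,4,5,6}
Path to 3: tau·a·b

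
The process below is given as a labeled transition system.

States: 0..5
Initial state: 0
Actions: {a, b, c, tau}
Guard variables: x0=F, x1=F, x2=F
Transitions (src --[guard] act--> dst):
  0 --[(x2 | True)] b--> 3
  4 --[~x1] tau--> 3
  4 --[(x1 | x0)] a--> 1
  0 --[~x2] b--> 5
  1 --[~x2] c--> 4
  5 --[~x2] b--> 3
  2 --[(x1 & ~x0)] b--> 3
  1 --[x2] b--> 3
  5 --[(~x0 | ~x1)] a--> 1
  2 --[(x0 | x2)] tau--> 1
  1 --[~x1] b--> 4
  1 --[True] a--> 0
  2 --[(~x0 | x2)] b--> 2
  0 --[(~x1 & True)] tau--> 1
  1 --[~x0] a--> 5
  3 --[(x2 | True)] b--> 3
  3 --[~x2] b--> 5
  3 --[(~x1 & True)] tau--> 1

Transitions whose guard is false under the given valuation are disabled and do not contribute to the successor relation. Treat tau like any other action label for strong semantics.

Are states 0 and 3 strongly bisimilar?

Refine partition for ~:
  π0 = {{0,1,2,3,4,5}}
  π1 = {{0,3},{1},{2},{4},{5}}
stable after 2 split(s): 5 block(s)
[0]={0,3}  [3]={0,3}

Answer: BISIMILAR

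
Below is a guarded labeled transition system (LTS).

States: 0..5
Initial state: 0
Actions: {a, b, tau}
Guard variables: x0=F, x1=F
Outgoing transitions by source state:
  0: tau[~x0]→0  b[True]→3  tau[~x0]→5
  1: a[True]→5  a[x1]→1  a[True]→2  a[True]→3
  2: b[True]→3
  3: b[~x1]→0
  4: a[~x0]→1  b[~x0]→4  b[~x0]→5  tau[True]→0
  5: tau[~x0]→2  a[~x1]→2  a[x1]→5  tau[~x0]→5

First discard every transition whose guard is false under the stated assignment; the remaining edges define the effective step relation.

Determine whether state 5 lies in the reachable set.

After dropping false guards: 15 live edges.
depth 0: {0}
depth 1: {3,5}  total {0,3,5}
depth 2: {2}  total {0,2,3,5}
Reach set: {0,2,3,5}
trace reaching 5: tau

Answer: REACHABLE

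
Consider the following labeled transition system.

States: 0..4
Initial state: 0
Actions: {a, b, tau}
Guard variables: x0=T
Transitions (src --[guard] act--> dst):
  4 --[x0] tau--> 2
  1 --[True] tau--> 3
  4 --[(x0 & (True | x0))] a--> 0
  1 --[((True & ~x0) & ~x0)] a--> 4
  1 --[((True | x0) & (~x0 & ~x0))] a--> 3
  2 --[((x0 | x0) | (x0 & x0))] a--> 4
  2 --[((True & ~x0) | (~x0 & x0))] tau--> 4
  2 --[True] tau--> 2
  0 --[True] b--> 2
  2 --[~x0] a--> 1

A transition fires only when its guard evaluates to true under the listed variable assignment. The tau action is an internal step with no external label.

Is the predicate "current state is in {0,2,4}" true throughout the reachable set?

Safe = {0,2,4}
Reach set: {0,2,4}
  0: safe
  2: safe
  4: safe

Answer: INVARIANT HOLDS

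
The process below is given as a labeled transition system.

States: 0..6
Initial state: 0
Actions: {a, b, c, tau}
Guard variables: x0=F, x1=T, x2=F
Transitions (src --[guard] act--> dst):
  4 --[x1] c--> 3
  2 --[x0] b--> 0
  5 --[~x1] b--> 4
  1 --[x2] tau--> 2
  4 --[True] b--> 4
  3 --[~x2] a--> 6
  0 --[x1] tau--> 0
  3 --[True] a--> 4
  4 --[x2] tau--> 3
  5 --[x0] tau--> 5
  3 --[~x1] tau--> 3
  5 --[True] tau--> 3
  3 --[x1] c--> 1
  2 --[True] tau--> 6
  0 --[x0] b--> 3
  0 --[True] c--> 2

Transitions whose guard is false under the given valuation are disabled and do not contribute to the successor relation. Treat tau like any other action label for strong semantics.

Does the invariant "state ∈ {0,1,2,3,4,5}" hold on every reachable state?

Answer: INVARIANT VIOLATED at state 6

Analysis:
Safe = {0,1,2,3,4,5}
Reachable = {0,2,6}
  0: ok
  2: ok
  6: VIOLATES
witness against invariant: c·tau → 6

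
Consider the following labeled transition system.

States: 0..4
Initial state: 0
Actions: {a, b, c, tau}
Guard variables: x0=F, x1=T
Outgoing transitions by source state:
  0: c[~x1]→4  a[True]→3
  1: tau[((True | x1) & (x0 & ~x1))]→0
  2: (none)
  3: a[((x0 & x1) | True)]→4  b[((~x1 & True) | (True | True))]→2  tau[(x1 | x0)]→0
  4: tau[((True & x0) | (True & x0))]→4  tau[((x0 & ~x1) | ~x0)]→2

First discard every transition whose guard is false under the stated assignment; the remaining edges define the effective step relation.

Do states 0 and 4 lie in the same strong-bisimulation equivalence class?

Compute ~ classes (split until stable):
  round 0: {{0,1,2,3,4}}
  round 1: {{0},{1,2},{3},{4}}
Fixed point at round 2; 4 class(es).
class of 0: {0}; class of 4: {4}

Answer: NOT BISIMILAR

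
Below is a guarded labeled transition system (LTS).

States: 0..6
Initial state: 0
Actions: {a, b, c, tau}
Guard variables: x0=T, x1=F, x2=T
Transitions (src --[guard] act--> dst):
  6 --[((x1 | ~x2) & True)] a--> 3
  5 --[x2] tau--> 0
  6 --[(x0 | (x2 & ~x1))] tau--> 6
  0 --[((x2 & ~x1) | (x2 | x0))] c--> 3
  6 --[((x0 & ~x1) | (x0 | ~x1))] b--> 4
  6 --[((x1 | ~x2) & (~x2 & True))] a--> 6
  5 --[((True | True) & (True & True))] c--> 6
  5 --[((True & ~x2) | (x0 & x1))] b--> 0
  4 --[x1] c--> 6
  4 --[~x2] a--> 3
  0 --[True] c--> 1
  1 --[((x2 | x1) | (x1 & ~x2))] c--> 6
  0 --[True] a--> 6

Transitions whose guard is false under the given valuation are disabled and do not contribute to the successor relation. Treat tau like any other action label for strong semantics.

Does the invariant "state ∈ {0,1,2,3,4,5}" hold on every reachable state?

Answer: INVARIANT VIOLATED at state 6

Trace:
Allowed set {0,1,2,3,4,5}
Reachable = {0,1,3,4,6}
  0: safe
  1: safe
  3: safe
  4: safe
  6: outside
counterexample path to 6: a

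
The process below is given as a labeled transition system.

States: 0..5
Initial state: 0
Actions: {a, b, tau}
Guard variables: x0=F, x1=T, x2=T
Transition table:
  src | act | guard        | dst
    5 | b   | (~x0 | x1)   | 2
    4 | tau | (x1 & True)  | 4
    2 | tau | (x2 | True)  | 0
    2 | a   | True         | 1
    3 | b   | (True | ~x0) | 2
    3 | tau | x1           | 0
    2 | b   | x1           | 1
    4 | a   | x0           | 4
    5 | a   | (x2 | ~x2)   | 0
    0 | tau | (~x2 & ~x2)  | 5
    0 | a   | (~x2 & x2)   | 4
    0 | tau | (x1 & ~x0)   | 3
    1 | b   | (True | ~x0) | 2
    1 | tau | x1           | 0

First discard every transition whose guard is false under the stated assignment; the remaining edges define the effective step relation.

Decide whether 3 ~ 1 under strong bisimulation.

Compute ~ classes (split until stable):
  round 0: {{0,1,2,3,4,5}}
  round 1: {{0,4},{1,3},{2},{5}}
  round 2: {{0},{1,3},{2},{4},{5}}
5 equivalence class(es) (converged in 3)
class of 3: {1,3}; class of 1: {1,3}

Answer: BISIMILAR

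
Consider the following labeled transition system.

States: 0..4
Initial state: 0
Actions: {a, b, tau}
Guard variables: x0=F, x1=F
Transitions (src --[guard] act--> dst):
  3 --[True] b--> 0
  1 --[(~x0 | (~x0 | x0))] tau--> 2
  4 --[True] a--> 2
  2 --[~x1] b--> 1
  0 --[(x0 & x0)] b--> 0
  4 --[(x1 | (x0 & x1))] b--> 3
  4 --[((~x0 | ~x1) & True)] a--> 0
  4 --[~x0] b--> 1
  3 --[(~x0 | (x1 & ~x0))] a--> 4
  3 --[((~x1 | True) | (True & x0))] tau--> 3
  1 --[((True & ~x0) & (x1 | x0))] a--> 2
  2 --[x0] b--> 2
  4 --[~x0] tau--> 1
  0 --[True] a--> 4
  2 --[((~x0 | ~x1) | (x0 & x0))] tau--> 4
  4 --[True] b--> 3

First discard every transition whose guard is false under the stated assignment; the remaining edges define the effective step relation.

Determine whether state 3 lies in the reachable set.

Answer: REACHABLE

Trace:
Guard filter leaves 12 enabled edge(s).
L0 = {0}
L1 = {4}  cumulative {0,4}
L2 = {1,2,3}  cumulative {0,1,2,3,4}
R = {0,1,2,3,4}
Path to 3: a·b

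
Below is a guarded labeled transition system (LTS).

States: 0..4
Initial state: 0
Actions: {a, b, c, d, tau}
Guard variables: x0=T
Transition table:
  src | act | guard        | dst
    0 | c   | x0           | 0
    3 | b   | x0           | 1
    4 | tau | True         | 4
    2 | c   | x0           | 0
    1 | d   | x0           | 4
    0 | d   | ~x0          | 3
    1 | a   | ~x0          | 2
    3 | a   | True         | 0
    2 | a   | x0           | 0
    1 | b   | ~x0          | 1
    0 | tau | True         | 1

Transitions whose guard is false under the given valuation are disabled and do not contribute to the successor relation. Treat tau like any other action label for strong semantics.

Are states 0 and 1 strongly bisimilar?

Answer: NOT BISIMILAR

Working:
Refine partition for ~:
  P[0] = {{0,1,2,3,4}}
  P[1] = {{0},{1},{2},{3},{4}}
Fixed point at round 2; 5 class(es).
0∈{0}, 1∈{1}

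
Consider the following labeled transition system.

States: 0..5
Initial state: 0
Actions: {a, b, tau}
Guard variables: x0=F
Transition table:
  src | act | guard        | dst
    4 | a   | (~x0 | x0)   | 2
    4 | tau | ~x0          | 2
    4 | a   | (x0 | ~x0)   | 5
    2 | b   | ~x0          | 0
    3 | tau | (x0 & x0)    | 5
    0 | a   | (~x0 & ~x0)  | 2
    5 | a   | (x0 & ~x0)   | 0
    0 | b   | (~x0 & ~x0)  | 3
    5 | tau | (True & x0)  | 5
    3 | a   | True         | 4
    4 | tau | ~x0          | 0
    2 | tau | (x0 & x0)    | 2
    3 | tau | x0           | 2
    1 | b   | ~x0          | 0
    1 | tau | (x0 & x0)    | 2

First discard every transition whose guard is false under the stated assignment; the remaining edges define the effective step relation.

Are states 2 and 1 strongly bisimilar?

Answer: BISIMILAR

Working:
Refine partition for ~:
  round 0: {{0,1,2,3,4,5}}
  round 1: {{0},{1,2},{3},{4},{5}}
stable after 2 split(s): 5 block(s)
[2]={1,2}  [1]={1,2}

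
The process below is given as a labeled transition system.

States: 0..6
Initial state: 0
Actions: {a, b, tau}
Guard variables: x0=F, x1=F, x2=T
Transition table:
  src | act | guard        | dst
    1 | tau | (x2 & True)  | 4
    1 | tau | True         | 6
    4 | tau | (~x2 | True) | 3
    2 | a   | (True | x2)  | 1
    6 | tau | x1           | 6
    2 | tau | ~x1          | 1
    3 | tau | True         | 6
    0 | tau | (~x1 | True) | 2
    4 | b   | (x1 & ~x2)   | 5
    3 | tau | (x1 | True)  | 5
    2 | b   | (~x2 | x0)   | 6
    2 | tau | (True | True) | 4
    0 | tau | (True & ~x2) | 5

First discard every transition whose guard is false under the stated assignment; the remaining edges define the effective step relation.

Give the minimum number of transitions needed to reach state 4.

Answer: 2

Trace:
Breadth-first toward 4:
  depth 0: {0}
  depth 1: {2}
  depth 2: {1,4}
4 enters at depth 2; path tau·tau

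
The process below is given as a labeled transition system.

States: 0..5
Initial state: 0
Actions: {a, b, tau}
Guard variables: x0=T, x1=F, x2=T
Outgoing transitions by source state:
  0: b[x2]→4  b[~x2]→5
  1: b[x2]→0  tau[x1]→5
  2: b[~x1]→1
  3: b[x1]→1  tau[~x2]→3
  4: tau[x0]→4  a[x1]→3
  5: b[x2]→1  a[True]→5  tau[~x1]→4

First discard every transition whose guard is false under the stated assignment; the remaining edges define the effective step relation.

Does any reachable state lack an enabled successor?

Answer: DEADLOCK-FREE

Analysis:
Reachable = {0,4}
  0: b→4  [1 out]
  4: tau→4  [1 out]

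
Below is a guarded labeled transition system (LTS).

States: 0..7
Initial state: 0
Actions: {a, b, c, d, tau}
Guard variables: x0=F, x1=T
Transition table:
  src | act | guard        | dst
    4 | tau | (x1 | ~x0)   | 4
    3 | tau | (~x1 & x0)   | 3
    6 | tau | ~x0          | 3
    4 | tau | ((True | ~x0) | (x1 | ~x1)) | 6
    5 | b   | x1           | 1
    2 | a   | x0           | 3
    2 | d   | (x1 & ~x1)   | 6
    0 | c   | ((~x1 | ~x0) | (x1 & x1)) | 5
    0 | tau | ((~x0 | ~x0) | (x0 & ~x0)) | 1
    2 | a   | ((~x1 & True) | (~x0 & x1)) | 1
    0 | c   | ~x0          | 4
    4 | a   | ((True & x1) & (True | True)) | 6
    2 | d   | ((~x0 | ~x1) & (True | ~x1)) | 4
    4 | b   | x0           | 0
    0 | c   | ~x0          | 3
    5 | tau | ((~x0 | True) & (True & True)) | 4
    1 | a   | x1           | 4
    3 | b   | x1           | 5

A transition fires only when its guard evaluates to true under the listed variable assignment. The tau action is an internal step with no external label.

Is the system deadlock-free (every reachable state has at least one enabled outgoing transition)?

Answer: DEADLOCK-FREE

Trace:
Reach set: {0,1,3,4,5,6}
  0: c→3  c→4  c→5  tau→1  [4 out]
  1: a→4  [1 out]
  3: b→5  [1 out]
  4: a→6  tau→4  tau→6  [3 out]
  5: b→1  tau→4  [2 out]
  6: tau→3  [1 out]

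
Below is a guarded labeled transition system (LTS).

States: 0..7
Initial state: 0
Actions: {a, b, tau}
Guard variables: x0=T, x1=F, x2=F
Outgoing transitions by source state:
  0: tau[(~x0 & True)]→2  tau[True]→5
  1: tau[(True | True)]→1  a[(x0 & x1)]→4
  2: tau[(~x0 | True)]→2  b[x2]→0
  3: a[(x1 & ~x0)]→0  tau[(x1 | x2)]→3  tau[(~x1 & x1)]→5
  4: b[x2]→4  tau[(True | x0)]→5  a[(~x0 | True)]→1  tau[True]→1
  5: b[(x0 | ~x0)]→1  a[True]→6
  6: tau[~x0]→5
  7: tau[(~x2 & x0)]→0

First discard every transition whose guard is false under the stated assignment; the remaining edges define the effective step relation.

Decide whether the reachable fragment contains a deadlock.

Answer: DEADLOCK at state 6

Trace:
R = {0,1,5,6}
  0: tau→5  [1 out]
  1: tau→1  [1 out]
  5: a→6  b→1  [2 out]
  6: ∅  [STUCK]
Path to 6: tau·a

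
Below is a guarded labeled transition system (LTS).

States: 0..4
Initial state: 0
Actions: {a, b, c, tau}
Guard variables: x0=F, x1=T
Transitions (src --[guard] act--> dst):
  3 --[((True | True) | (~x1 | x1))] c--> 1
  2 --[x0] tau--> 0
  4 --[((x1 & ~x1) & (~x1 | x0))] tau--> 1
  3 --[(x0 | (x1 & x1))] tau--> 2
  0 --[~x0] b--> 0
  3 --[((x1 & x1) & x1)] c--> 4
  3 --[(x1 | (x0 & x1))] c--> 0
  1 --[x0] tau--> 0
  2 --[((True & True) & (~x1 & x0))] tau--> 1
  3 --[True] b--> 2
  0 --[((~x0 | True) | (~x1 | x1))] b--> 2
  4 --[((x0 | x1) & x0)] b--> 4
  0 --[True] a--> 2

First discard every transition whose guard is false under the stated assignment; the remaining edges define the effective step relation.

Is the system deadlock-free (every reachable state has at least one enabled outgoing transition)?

Answer: DEADLOCK at state 2

Trace:
Reach set: {0,2}
  0: a→2  b→0  b→2  [3 exit(s)]
  2: ∅  [no exit]
Path to 2: b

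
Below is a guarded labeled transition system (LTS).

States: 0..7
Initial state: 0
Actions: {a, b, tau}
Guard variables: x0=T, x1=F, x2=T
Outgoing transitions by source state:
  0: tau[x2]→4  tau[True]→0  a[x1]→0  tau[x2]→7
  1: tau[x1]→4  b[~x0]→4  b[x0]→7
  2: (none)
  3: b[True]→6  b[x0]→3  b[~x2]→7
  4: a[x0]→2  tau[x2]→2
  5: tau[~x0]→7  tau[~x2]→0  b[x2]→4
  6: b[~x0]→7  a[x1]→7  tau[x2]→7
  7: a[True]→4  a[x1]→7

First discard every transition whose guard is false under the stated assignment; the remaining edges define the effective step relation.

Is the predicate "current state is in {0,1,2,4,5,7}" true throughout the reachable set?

Safe = {0,1,2,4,5,7}
Reach set: {0,2,4,7}
  0: ✓
  2: ✓
  4: ✓
  7: ✓

Answer: INVARIANT HOLDS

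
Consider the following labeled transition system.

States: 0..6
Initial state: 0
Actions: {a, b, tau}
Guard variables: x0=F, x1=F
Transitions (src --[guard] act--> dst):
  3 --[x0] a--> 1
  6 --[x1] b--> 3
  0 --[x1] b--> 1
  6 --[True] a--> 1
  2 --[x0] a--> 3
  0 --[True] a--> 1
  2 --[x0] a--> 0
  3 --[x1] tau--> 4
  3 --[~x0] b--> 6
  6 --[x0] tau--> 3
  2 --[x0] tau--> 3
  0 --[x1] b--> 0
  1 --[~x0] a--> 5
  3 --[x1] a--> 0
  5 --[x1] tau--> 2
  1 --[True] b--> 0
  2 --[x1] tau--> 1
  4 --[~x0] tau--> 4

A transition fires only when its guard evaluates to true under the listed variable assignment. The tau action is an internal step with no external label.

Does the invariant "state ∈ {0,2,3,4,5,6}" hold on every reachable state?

Answer: INVARIANT VIOLATED at state 1

Analysis:
Allowed set {0,2,3,4,5,6}
Reach set: {0,1,5}
  0: ✓
  1: VIOLATES
  5: ✓
witness against invariant: a → 1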